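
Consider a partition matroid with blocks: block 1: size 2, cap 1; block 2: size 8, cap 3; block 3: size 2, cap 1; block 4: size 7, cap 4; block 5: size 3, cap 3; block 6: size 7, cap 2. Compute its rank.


Rank of a partition matroid = sum of min(|Si|, ci) for each block.
= min(2,1) + min(8,3) + min(2,1) + min(7,4) + min(3,3) + min(7,2)
= 1 + 3 + 1 + 4 + 3 + 2
= 14.

14


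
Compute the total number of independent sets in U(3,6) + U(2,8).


For a direct sum, |I(M1+M2)| = |I(M1)| * |I(M2)|.
|I(U(3,6))| = sum C(6,k) for k=0..3 = 42.
|I(U(2,8))| = sum C(8,k) for k=0..2 = 37.
Total = 42 * 37 = 1554.

1554


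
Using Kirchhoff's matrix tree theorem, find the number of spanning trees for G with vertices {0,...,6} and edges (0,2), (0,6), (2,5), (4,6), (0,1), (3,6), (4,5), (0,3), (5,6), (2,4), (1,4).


By Kirchhoff's matrix tree theorem, the number of spanning trees equals
the determinant of any cofactor of the Laplacian matrix L.
G has 7 vertices and 11 edges.
Computing the (6 x 6) cofactor determinant gives 178.

178


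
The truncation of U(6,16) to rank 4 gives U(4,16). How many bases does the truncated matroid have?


Truncating U(6,16) to rank 4 gives U(4,16).
Bases of U(4,16) are all 4-element subsets of 16 elements.
Number of bases = (16 choose 4) = 1820.

1820


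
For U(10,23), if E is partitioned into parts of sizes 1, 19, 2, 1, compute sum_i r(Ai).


r(Ai) = min(|Ai|, 10) for each part.
Sum = min(1,10) + min(19,10) + min(2,10) + min(1,10)
    = 1 + 10 + 2 + 1
    = 14.

14


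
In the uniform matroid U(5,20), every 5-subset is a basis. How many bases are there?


Bases of U(5,20) are all 5-element subsets of the 20-element ground set.
Number of bases = C(20,5).
C(20,5) = 20! / (5! * 15!) = 15504.

15504


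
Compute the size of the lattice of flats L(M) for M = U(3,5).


Flats of U(3,5): every subset of size < 3 is a flat, plus E itself.
Count = C(5,0) + C(5,1) + C(5,2) + 1
     = 1 + 5 + 10 + 1
     = 17.

17


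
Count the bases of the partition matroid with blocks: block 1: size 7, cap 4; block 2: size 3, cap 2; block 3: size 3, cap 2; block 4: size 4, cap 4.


A basis picks exactly ci elements from block i.
Number of bases = product of C(|Si|, ci).
= C(7,4) * C(3,2) * C(3,2) * C(4,4)
= 35 * 3 * 3 * 1
= 315.

315


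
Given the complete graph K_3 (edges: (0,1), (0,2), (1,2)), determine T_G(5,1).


T(K_3; x,y) = x^2 + x + y.
T(5,1) = 25 + 5 + 1 = 31.

31


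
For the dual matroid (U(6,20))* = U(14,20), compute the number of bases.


The dual of U(r,n) is U(n-r, n) = U(14,20).
Bases of U(14,20) are all (14)-element subsets.
|B(M*)| = (20 choose 14) = 38760.

38760


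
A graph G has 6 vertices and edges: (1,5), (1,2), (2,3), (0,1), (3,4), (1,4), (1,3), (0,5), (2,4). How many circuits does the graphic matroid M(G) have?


A circuit in a graphic matroid = edge set of a simple cycle.
G has 6 vertices and 9 edges.
Enumerating all minimal edge subsets forming cycles...
Total circuits found: 8.

8


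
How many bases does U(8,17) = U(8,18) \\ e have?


Deleting e from U(8,18) gives U(8,17) since n > r.
Bases of U(8,17) = C(17,8) = 17! / (8! * 9!) = 24310.

24310


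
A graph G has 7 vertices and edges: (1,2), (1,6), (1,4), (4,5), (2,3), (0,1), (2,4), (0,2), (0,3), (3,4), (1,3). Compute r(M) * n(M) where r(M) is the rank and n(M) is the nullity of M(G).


r(M) = |V| - c = 7 - 1 = 6.
nullity = |E| - r(M) = 11 - 6 = 5.
Product = 6 * 5 = 30.

30


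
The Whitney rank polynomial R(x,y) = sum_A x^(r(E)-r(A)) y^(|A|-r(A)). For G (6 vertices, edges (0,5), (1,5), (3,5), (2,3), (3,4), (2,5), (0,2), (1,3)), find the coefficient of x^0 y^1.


R(x,y) = sum over A in 2^E of x^(r(E)-r(A)) * y^(|A|-r(A)).
G has 6 vertices, 8 edges. r(E) = 5.
Enumerate all 2^8 = 256 subsets.
Count subsets with r(E)-r(A)=0 and |A|-r(A)=1: 19.

19


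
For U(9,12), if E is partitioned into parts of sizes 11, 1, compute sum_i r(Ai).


r(Ai) = min(|Ai|, 9) for each part.
Sum = min(11,9) + min(1,9)
    = 9 + 1
    = 10.

10


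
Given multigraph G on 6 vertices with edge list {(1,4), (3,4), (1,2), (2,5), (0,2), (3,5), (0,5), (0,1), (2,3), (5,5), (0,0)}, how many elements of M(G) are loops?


In a graphic matroid, a loop is a self-loop edge (u,u) with rank 0.
Examining all 11 edges for self-loops...
Self-loops found: (5,5), (0,0)
Number of loops = 2.

2


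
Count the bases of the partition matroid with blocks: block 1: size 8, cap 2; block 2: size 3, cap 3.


A basis picks exactly ci elements from block i.
Number of bases = product of C(|Si|, ci).
= C(8,2) * C(3,3)
= 28 * 1
= 28.

28


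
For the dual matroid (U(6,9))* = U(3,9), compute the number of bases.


The dual of U(r,n) is U(n-r, n) = U(3,9).
Bases of U(3,9) are all (3)-element subsets.
|B(M*)| = (9 choose 3) = 84.

84


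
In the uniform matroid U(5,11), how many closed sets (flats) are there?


Flats of U(5,11): every subset of size < 5 is a flat, plus E itself.
Count = C(11,0) + C(11,1) + C(11,2) + C(11,3) + C(11,4) + 1
     = 1 + 11 + 55 + 165 + 330 + 1
     = 563.

563


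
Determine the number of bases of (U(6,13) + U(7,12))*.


(M1+M2)* = M1* + M2*.
M1* = U(7,13), bases: C(13,7) = 1716.
M2* = U(5,12), bases: C(12,5) = 792.
|B(M*)| = 1716 * 792 = 1359072.

1359072


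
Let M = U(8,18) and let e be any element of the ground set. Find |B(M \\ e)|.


Deleting e from U(8,18) gives U(8,17) since n > r.
Bases of U(8,17) = (17 choose 8) = 24310.

24310


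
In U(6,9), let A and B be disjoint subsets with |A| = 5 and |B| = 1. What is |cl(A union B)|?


|A union B| = 5 + 1 = 6 (disjoint).
In U(6,9), cl(S) = S if |S| < 6, else cl(S) = E.
Since 6 >= 6, cl(A union B) = E.
|cl(A union B)| = 9.

9


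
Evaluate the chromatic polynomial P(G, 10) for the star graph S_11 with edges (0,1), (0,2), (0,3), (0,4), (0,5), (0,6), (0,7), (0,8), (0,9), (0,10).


P(tree, k) = k * (k-1)^(10) for any tree on 11 vertices.
P(10) = 10 * 9^10 = 10 * 3486784401 = 34867844010.

34867844010


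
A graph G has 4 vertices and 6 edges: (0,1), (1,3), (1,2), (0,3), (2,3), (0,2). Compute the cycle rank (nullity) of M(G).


Cycle rank (nullity) = |E| - r(M) = |E| - (|V| - c).
|E| = 6, |V| = 4, c = 1.
Nullity = 6 - (4 - 1) = 6 - 3 = 3.

3


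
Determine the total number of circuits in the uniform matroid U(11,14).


In U(11,14), circuits are the (12)-element subsets.
Any set of 12 elements is dependent, and removing any one element gives
an independent set of size 11, so it is a minimal dependent set.
Number of circuits = C(14,12) = 14! / (12! * 2!) = 91.

91


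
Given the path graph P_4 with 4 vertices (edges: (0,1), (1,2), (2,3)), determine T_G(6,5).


A path on 4 vertices is a tree with 3 edges.
T(x,y) = x^(3) for any tree.
T(6,5) = 6^3 = 216.

216


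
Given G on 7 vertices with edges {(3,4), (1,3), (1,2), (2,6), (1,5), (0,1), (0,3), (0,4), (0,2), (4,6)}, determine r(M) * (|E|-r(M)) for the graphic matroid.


r(M) = |V| - c = 7 - 1 = 6.
nullity = |E| - r(M) = 10 - 6 = 4.
Product = 6 * 4 = 24.

24


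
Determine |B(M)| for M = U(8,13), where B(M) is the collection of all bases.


Bases of U(8,13) are all 8-element subsets of the 13-element ground set.
Number of bases = C(13,8).
(13 choose 8) = 1287.

1287


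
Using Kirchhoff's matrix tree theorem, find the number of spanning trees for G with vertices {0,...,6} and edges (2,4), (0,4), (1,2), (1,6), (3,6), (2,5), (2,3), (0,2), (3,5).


By Kirchhoff's matrix tree theorem, the number of spanning trees equals
the determinant of any cofactor of the Laplacian matrix L.
G has 7 vertices and 9 edges.
Computing the (6 x 6) cofactor determinant gives 33.

33


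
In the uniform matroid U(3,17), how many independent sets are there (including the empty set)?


Independent sets of U(3,17) are all subsets of size <= 3.
Count = (17 choose 0) + (17 choose 1) + (17 choose 2) + (17 choose 3)
     = 1 + 17 + 136 + 680
     = 834.

834


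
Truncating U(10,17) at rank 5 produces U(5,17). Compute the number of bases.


Truncating U(10,17) to rank 5 gives U(5,17).
Bases of U(5,17) are all 5-element subsets of 17 elements.
Number of bases = (17 choose 5) = 6188.

6188


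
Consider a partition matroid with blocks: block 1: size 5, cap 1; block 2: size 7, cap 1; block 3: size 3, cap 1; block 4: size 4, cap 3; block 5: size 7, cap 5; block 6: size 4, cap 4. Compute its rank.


Rank of a partition matroid = sum of min(|Si|, ci) for each block.
= min(5,1) + min(7,1) + min(3,1) + min(4,3) + min(7,5) + min(4,4)
= 1 + 1 + 1 + 3 + 5 + 4
= 15.

15


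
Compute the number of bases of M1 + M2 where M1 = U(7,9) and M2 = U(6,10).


Bases of a direct sum M1 + M2: |B| = |B(M1)| * |B(M2)|.
|B(U(7,9))| = C(9,7) = 36.
|B(U(6,10))| = C(10,6) = 210.
Total bases = 36 * 210 = 7560.

7560


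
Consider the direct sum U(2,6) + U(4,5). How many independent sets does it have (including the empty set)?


For a direct sum, |I(M1+M2)| = |I(M1)| * |I(M2)|.
|I(U(2,6))| = sum C(6,k) for k=0..2 = 22.
|I(U(4,5))| = sum C(5,k) for k=0..4 = 31.
Total = 22 * 31 = 682.

682


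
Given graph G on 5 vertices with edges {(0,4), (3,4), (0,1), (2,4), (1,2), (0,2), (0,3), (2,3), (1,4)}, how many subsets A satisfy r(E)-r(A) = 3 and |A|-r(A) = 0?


R(x,y) = sum over A in 2^E of x^(r(E)-r(A)) * y^(|A|-r(A)).
G has 5 vertices, 9 edges. r(E) = 4.
Enumerate all 2^9 = 512 subsets.
Count subsets with r(E)-r(A)=3 and |A|-r(A)=0: 9.

9


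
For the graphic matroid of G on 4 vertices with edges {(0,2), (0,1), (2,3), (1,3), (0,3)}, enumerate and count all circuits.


A circuit in a graphic matroid = edge set of a simple cycle.
G has 4 vertices and 5 edges.
Enumerating all minimal edge subsets forming cycles...
Total circuits found: 3.

3


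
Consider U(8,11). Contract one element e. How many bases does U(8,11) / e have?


Contracting e from U(8,11) gives U(7,10).
Bases of U(7,10) = (10 choose 7) = 120.

120


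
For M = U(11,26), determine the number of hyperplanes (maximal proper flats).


Hyperplanes of U(11,26) are flats of rank 10.
In a uniform matroid, these are exactly the (10)-element subsets.
Count = (26 choose 10) = 5311735.

5311735


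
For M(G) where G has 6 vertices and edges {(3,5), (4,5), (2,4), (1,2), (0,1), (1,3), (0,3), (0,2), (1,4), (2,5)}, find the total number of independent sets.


An independent set in a graphic matroid is an acyclic edge subset.
G has 6 vertices and 10 edges.
Enumerate all 2^10 = 1024 subsets, checking for acyclicity.
Total independent sets = 478.

478


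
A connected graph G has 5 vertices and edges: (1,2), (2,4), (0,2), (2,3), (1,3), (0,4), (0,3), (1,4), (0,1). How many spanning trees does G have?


By Kirchhoff's matrix tree theorem, the number of spanning trees equals
the determinant of any cofactor of the Laplacian matrix L.
G has 5 vertices and 9 edges.
Computing the (4 x 4) cofactor determinant gives 75.

75


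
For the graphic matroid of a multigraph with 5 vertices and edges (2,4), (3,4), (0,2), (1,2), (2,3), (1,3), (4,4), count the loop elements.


In a graphic matroid, a loop is a self-loop edge (u,u) with rank 0.
Examining all 7 edges for self-loops...
Self-loops found: (4,4)
Number of loops = 1.

1


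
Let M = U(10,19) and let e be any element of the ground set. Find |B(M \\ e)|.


Deleting e from U(10,19) gives U(10,18) since n > r.
Bases of U(10,18) = C(18,10) = 18! / (10! * 8!) = 43758.

43758


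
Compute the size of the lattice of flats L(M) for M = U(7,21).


Flats of U(7,21): every subset of size < 7 is a flat, plus E itself.
Count = (21 choose 0) + (21 choose 1) + (21 choose 2) + (21 choose 3) + (21 choose 4) + (21 choose 5) + (21 choose 6) + 1
     = 1 + 21 + 210 + 1330 + 5985 + 20349 + 54264 + 1
     = 82161.

82161


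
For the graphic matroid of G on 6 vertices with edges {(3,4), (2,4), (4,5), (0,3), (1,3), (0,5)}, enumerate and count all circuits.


A circuit in a graphic matroid = edge set of a simple cycle.
G has 6 vertices and 6 edges.
Enumerating all minimal edge subsets forming cycles...
Total circuits found: 1.

1


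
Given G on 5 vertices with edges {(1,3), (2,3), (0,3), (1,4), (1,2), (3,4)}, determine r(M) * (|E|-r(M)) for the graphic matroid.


r(M) = |V| - c = 5 - 1 = 4.
nullity = |E| - r(M) = 6 - 4 = 2.
Product = 4 * 2 = 8.

8


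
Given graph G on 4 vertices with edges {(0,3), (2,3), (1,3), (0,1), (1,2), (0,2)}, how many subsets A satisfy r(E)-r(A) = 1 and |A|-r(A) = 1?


R(x,y) = sum over A in 2^E of x^(r(E)-r(A)) * y^(|A|-r(A)).
G has 4 vertices, 6 edges. r(E) = 3.
Enumerate all 2^6 = 64 subsets.
Count subsets with r(E)-r(A)=1 and |A|-r(A)=1: 4.

4


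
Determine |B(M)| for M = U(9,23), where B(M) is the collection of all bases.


Bases of U(9,23) are all 9-element subsets of the 23-element ground set.
Number of bases = C(23,9).
(23 choose 9) = 817190.

817190


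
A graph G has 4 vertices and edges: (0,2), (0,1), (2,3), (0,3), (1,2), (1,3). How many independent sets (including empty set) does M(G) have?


An independent set in a graphic matroid is an acyclic edge subset.
G has 4 vertices and 6 edges.
Enumerate all 2^6 = 64 subsets, checking for acyclicity.
Total independent sets = 38.

38


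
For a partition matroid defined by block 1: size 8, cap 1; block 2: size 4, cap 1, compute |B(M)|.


A basis picks exactly ci elements from block i.
Number of bases = product of C(|Si|, ci).
= C(8,1) * C(4,1)
= 8 * 4
= 32.

32


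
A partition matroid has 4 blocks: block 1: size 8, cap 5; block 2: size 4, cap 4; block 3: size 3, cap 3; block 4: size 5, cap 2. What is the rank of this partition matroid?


Rank of a partition matroid = sum of min(|Si|, ci) for each block.
= min(8,5) + min(4,4) + min(3,3) + min(5,2)
= 5 + 4 + 3 + 2
= 14.

14


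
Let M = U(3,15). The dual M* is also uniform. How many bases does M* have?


The dual of U(r,n) is U(n-r, n) = U(12,15).
Bases of U(12,15) are all (12)-element subsets.
|B(M*)| = C(15,12) = 15! / (12! * 3!) = 455.

455


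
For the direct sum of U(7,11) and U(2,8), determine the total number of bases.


Bases of a direct sum M1 + M2: |B| = |B(M1)| * |B(M2)|.
|B(U(7,11))| = C(11,7) = 330.
|B(U(2,8))| = C(8,2) = 28.
Total bases = 330 * 28 = 9240.

9240


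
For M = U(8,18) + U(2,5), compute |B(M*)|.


(M1+M2)* = M1* + M2*.
M1* = U(10,18), bases: C(18,10) = 43758.
M2* = U(3,5), bases: C(5,3) = 10.
|B(M*)| = 43758 * 10 = 437580.

437580


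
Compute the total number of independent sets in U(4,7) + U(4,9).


For a direct sum, |I(M1+M2)| = |I(M1)| * |I(M2)|.
|I(U(4,7))| = sum C(7,k) for k=0..4 = 99.
|I(U(4,9))| = sum C(9,k) for k=0..4 = 256.
Total = 99 * 256 = 25344.

25344


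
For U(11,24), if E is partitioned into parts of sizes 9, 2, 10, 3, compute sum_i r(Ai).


r(Ai) = min(|Ai|, 11) for each part.
Sum = min(9,11) + min(2,11) + min(10,11) + min(3,11)
    = 9 + 2 + 10 + 3
    = 24.

24


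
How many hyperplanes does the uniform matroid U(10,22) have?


Hyperplanes of U(10,22) are flats of rank 9.
In a uniform matroid, these are exactly the (9)-element subsets.
Count = C(22,9) = 22! / (9! * 13!) = 497420.

497420


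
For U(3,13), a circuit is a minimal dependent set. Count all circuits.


In U(3,13), circuits are the (4)-element subsets.
Any set of 4 elements is dependent, and removing any one element gives
an independent set of size 3, so it is a minimal dependent set.
Number of circuits = C(13,4) = 13! / (4! * 9!) = 715.

715


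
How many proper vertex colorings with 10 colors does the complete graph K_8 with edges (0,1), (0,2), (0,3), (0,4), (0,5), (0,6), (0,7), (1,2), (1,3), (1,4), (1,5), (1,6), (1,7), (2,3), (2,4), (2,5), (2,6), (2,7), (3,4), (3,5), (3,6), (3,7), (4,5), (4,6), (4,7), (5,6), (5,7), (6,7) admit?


P(K_8, k) = k(k-1)(k-2)...(k-7).
P(10) = (10) * (9) * (8) * (7) * (6) * (5) * (4) * (3) = 1814400.

1814400


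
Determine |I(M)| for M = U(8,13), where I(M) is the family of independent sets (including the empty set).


Independent sets of U(8,13) are all subsets of size <= 8.
Count = (13 choose 0) + (13 choose 1) + (13 choose 2) + (13 choose 3) + (13 choose 4) + (13 choose 5) + (13 choose 6) + (13 choose 7) + (13 choose 8)
     = 1 + 13 + 78 + 286 + 715 + 1287 + 1716 + 1716 + 1287
     = 7099.

7099


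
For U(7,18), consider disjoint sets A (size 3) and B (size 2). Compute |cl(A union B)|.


|A union B| = 3 + 2 = 5 (disjoint).
In U(7,18), cl(S) = S if |S| < 7, else cl(S) = E.
Since 5 < 7, cl(A union B) = A union B.
|cl(A union B)| = 5.

5


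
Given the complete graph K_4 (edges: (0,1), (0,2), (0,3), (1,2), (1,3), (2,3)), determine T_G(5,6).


T(K_4; x,y) = x^3 + 3x^2 + 4xy + 2x + y^3 + 3y^2 + 2y.
Substituting x=5, y=6:
= 125 + 75 + 120 + 10 + 216 + 108 + 12
= 666.

666


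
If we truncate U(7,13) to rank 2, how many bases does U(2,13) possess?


Truncating U(7,13) to rank 2 gives U(2,13).
Bases of U(2,13) are all 2-element subsets of 13 elements.
Number of bases = C(13,2) = (13 * 12) / (1 * 2) = 78.

78


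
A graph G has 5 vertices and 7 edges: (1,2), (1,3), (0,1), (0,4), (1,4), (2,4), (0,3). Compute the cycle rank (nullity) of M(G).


Cycle rank (nullity) = |E| - r(M) = |E| - (|V| - c).
|E| = 7, |V| = 5, c = 1.
Nullity = 7 - (5 - 1) = 7 - 4 = 3.

3


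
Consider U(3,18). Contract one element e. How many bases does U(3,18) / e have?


Contracting e from U(3,18) gives U(2,17).
Bases of U(2,17) = C(17,2) = (17 * 16) / (1 * 2) = 136.

136


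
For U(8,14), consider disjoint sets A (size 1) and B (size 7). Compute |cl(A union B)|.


|A union B| = 1 + 7 = 8 (disjoint).
In U(8,14), cl(S) = S if |S| < 8, else cl(S) = E.
Since 8 >= 8, cl(A union B) = E.
|cl(A union B)| = 14.

14


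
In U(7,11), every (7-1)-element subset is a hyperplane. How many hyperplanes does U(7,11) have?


Hyperplanes of U(7,11) are flats of rank 6.
In a uniform matroid, these are exactly the (6)-element subsets.
Count = C(11,6) = 11! / (6! * 5!) = 462.

462


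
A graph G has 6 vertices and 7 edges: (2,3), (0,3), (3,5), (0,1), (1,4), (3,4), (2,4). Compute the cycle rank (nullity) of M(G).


Cycle rank (nullity) = |E| - r(M) = |E| - (|V| - c).
|E| = 7, |V| = 6, c = 1.
Nullity = 7 - (6 - 1) = 7 - 5 = 2.

2


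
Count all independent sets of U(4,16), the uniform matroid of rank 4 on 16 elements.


Independent sets of U(4,16) are all subsets of size <= 4.
Count = C(16,0) + C(16,1) + C(16,2) + C(16,3) + C(16,4)
     = 1 + 16 + 120 + 560 + 1820
     = 2517.

2517


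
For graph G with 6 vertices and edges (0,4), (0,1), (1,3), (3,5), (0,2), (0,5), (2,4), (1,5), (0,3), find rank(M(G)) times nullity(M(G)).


r(M) = |V| - c = 6 - 1 = 5.
nullity = |E| - r(M) = 9 - 5 = 4.
Product = 5 * 4 = 20.

20


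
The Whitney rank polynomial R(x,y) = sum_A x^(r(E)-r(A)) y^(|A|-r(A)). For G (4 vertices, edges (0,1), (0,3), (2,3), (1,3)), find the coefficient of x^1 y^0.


R(x,y) = sum over A in 2^E of x^(r(E)-r(A)) * y^(|A|-r(A)).
G has 4 vertices, 4 edges. r(E) = 3.
Enumerate all 2^4 = 16 subsets.
Count subsets with r(E)-r(A)=1 and |A|-r(A)=0: 6.

6


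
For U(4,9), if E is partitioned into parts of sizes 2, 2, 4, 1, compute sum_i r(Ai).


r(Ai) = min(|Ai|, 4) for each part.
Sum = min(2,4) + min(2,4) + min(4,4) + min(1,4)
    = 2 + 2 + 4 + 1
    = 9.

9


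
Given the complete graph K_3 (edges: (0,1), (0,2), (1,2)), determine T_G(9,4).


T(K_3; x,y) = x^2 + x + y.
T(9,4) = 81 + 9 + 4 = 94.

94


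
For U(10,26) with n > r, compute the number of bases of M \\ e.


Deleting e from U(10,26) gives U(10,25) since n > r.
Bases of U(10,25) = C(25,10) = 25! / (10! * 15!) = 3268760.

3268760


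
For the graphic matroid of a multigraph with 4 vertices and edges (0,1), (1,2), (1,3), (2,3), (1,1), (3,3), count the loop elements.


In a graphic matroid, a loop is a self-loop edge (u,u) with rank 0.
Examining all 6 edges for self-loops...
Self-loops found: (1,1), (3,3)
Number of loops = 2.

2


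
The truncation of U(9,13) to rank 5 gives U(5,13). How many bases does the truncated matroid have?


Truncating U(9,13) to rank 5 gives U(5,13).
Bases of U(5,13) are all 5-element subsets of 13 elements.
Number of bases = C(13,5) = 13! / (5! * 8!) = 1287.

1287


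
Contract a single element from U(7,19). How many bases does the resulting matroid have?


Contracting e from U(7,19) gives U(6,18).
Bases of U(6,18) = C(18,6) = 18564.

18564


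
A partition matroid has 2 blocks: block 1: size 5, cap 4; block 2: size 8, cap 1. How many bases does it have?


A basis picks exactly ci elements from block i.
Number of bases = product of C(|Si|, ci).
= C(5,4) * C(8,1)
= 5 * 8
= 40.

40


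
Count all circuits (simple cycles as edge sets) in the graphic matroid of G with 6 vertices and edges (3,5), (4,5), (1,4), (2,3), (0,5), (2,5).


A circuit in a graphic matroid = edge set of a simple cycle.
G has 6 vertices and 6 edges.
Enumerating all minimal edge subsets forming cycles...
Total circuits found: 1.

1


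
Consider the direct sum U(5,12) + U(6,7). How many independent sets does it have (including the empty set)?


For a direct sum, |I(M1+M2)| = |I(M1)| * |I(M2)|.
|I(U(5,12))| = sum C(12,k) for k=0..5 = 1586.
|I(U(6,7))| = sum C(7,k) for k=0..6 = 127.
Total = 1586 * 127 = 201422.

201422


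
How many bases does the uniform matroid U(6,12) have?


Bases of U(6,12) are all 6-element subsets of the 12-element ground set.
Number of bases = C(12,6).
(12 choose 6) = 924.

924


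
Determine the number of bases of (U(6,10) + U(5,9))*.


(M1+M2)* = M1* + M2*.
M1* = U(4,10), bases: C(10,4) = 210.
M2* = U(4,9), bases: C(9,4) = 126.
|B(M*)| = 210 * 126 = 26460.

26460


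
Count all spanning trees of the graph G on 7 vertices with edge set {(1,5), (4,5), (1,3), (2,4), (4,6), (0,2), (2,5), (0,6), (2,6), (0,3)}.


By Kirchhoff's matrix tree theorem, the number of spanning trees equals
the determinant of any cofactor of the Laplacian matrix L.
G has 7 vertices and 10 edges.
Computing the (6 x 6) cofactor determinant gives 87.

87


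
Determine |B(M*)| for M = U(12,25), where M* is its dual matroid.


The dual of U(r,n) is U(n-r, n) = U(13,25).
Bases of U(13,25) are all (13)-element subsets.
|B(M*)| = C(25,13) = 5200300.

5200300


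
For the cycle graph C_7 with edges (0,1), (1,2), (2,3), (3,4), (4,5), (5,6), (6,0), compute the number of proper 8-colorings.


P(C_7, k) = (k-1)^7 + (-1)^7*(k-1).
P(8) = (7)^7 - 7
= 823543 - 7 = 823536.

823536


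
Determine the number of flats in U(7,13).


Flats of U(7,13): every subset of size < 7 is a flat, plus E itself.
Count = (13 choose 0) + (13 choose 1) + (13 choose 2) + (13 choose 3) + (13 choose 4) + (13 choose 5) + (13 choose 6) + 1
     = 1 + 13 + 78 + 286 + 715 + 1287 + 1716 + 1
     = 4097.

4097


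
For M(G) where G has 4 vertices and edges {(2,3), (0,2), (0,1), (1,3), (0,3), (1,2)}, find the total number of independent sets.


An independent set in a graphic matroid is an acyclic edge subset.
G has 4 vertices and 6 edges.
Enumerate all 2^6 = 64 subsets, checking for acyclicity.
Total independent sets = 38.

38


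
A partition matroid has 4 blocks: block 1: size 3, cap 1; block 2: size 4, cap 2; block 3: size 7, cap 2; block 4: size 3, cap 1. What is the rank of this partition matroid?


Rank of a partition matroid = sum of min(|Si|, ci) for each block.
= min(3,1) + min(4,2) + min(7,2) + min(3,1)
= 1 + 2 + 2 + 1
= 6.

6


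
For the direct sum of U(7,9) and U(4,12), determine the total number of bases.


Bases of a direct sum M1 + M2: |B| = |B(M1)| * |B(M2)|.
|B(U(7,9))| = C(9,7) = 36.
|B(U(4,12))| = C(12,4) = 495.
Total bases = 36 * 495 = 17820.

17820


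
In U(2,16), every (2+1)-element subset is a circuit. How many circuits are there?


In U(2,16), circuits are the (3)-element subsets.
Any set of 3 elements is dependent, and removing any one element gives
an independent set of size 2, so it is a minimal dependent set.
Number of circuits = C(16,3) = (16 * 15 * 14) / (1 * 2 * 3) = 560.

560


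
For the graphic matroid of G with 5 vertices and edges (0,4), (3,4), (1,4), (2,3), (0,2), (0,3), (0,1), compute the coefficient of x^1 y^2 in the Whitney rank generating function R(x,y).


R(x,y) = sum over A in 2^E of x^(r(E)-r(A)) * y^(|A|-r(A)).
G has 5 vertices, 7 edges. r(E) = 4.
Enumerate all 2^7 = 128 subsets.
Count subsets with r(E)-r(A)=1 and |A|-r(A)=2: 2.

2


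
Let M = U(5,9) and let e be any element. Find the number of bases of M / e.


Contracting e from U(5,9) gives U(4,8).
Bases of U(4,8) = C(8,4) = 8! / (4! * 4!) = 70.

70


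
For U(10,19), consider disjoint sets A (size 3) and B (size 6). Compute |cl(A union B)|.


|A union B| = 3 + 6 = 9 (disjoint).
In U(10,19), cl(S) = S if |S| < 10, else cl(S) = E.
Since 9 < 10, cl(A union B) = A union B.
|cl(A union B)| = 9.

9


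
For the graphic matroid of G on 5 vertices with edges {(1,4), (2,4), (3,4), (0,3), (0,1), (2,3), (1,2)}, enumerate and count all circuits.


A circuit in a graphic matroid = edge set of a simple cycle.
G has 5 vertices and 7 edges.
Enumerating all minimal edge subsets forming cycles...
Total circuits found: 7.

7


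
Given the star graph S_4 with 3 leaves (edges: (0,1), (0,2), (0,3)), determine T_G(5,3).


A star on 4 vertices is a tree with 3 edges.
T(x,y) = x^(3) for any tree.
T(5,3) = 5^3 = 125.

125


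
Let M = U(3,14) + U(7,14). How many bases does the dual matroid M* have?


(M1+M2)* = M1* + M2*.
M1* = U(11,14), bases: C(14,11) = 364.
M2* = U(7,14), bases: C(14,7) = 3432.
|B(M*)| = 364 * 3432 = 1249248.

1249248


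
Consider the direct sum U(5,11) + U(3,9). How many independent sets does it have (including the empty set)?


For a direct sum, |I(M1+M2)| = |I(M1)| * |I(M2)|.
|I(U(5,11))| = sum C(11,k) for k=0..5 = 1024.
|I(U(3,9))| = sum C(9,k) for k=0..3 = 130.
Total = 1024 * 130 = 133120.

133120


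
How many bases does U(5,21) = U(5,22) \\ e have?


Deleting e from U(5,22) gives U(5,21) since n > r.
Bases of U(5,21) = C(21,5) = 20349.

20349


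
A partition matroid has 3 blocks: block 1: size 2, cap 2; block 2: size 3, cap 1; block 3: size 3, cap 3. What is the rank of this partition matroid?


Rank of a partition matroid = sum of min(|Si|, ci) for each block.
= min(2,2) + min(3,1) + min(3,3)
= 2 + 1 + 3
= 6.

6


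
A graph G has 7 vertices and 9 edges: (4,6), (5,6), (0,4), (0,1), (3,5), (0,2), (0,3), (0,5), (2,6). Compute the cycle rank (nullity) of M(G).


Cycle rank (nullity) = |E| - r(M) = |E| - (|V| - c).
|E| = 9, |V| = 7, c = 1.
Nullity = 9 - (7 - 1) = 9 - 6 = 3.

3


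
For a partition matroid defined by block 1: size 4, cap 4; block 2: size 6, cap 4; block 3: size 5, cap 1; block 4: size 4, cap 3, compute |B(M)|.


A basis picks exactly ci elements from block i.
Number of bases = product of C(|Si|, ci).
= C(4,4) * C(6,4) * C(5,1) * C(4,3)
= 1 * 15 * 5 * 4
= 300.

300


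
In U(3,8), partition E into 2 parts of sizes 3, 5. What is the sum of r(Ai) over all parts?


r(Ai) = min(|Ai|, 3) for each part.
Sum = min(3,3) + min(5,3)
    = 3 + 3
    = 6.

6


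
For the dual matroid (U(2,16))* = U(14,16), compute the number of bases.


The dual of U(r,n) is U(n-r, n) = U(14,16).
Bases of U(14,16) are all (14)-element subsets.
|B(M*)| = C(16,14) = 120.

120


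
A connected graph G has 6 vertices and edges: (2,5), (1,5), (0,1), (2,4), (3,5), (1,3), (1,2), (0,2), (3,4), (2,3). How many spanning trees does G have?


By Kirchhoff's matrix tree theorem, the number of spanning trees equals
the determinant of any cofactor of the Laplacian matrix L.
G has 6 vertices and 10 edges.
Computing the (5 x 5) cofactor determinant gives 99.

99


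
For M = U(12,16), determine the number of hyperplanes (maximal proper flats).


Hyperplanes of U(12,16) are flats of rank 11.
In a uniform matroid, these are exactly the (11)-element subsets.
Count = C(16,11) = 16! / (11! * 5!) = 4368.

4368


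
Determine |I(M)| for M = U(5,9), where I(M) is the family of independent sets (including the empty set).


Independent sets of U(5,9) are all subsets of size <= 5.
Count = (9 choose 0) + (9 choose 1) + (9 choose 2) + (9 choose 3) + (9 choose 4) + (9 choose 5)
     = 1 + 9 + 36 + 84 + 126 + 126
     = 382.

382


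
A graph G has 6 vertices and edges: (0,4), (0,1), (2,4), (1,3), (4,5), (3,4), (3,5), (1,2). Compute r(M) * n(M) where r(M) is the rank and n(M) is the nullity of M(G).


r(M) = |V| - c = 6 - 1 = 5.
nullity = |E| - r(M) = 8 - 5 = 3.
Product = 5 * 3 = 15.

15


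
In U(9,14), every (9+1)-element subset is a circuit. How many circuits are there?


In U(9,14), circuits are the (10)-element subsets.
Any set of 10 elements is dependent, and removing any one element gives
an independent set of size 9, so it is a minimal dependent set.
Number of circuits = (14 choose 10) = 1001.

1001


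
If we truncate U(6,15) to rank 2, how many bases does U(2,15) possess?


Truncating U(6,15) to rank 2 gives U(2,15).
Bases of U(2,15) are all 2-element subsets of 15 elements.
Number of bases = C(15,2) = 15! / (2! * 13!) = 105.

105


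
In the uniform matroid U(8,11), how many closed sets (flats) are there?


Flats of U(8,11): every subset of size < 8 is a flat, plus E itself.
Count = C(11,0) + C(11,1) + C(11,2) + C(11,3) + C(11,4) + C(11,5) + C(11,6) + C(11,7) + 1
     = 1 + 11 + 55 + 165 + 330 + 462 + 462 + 330 + 1
     = 1817.

1817


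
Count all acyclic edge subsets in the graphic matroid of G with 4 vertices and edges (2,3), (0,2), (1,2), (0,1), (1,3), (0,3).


An independent set in a graphic matroid is an acyclic edge subset.
G has 4 vertices and 6 edges.
Enumerate all 2^6 = 64 subsets, checking for acyclicity.
Total independent sets = 38.

38


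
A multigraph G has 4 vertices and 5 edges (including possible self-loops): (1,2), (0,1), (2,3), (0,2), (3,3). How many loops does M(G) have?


In a graphic matroid, a loop is a self-loop edge (u,u) with rank 0.
Examining all 5 edges for self-loops...
Self-loops found: (3,3)
Number of loops = 1.

1


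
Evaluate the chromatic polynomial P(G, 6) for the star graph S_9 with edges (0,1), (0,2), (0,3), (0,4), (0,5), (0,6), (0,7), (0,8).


P(tree, k) = k * (k-1)^(8) for any tree on 9 vertices.
P(6) = 6 * 5^8 = 6 * 390625 = 2343750.

2343750


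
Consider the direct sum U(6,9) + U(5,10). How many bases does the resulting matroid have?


Bases of a direct sum M1 + M2: |B| = |B(M1)| * |B(M2)|.
|B(U(6,9))| = C(9,6) = 84.
|B(U(5,10))| = C(10,5) = 252.
Total bases = 84 * 252 = 21168.

21168


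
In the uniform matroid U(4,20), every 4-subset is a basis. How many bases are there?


Bases of U(4,20) are all 4-element subsets of the 20-element ground set.
Number of bases = C(20,4).
C(20,4) = 20! / (4! * 16!) = 4845.

4845


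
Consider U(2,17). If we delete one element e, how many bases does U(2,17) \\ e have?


Deleting e from U(2,17) gives U(2,16) since n > r.
Bases of U(2,16) = (16 choose 2) = 120.

120


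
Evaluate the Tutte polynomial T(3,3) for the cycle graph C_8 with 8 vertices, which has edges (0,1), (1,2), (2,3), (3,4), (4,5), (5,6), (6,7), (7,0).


T(C_8; x,y) = x + x^2 + ... + x^(7) + y.
T(3,3) = 3^1 + 3^2 + 3^3 + 3^4 + 3^5 + 3^6 + 3^7 + 3
= 3 + 9 + 27 + 81 + 243 + 729 + 2187 + 3
= 3282.

3282


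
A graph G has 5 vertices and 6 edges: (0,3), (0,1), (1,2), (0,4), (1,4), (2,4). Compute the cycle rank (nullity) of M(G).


Cycle rank (nullity) = |E| - r(M) = |E| - (|V| - c).
|E| = 6, |V| = 5, c = 1.
Nullity = 6 - (5 - 1) = 6 - 4 = 2.

2


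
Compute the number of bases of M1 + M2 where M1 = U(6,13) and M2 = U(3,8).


Bases of a direct sum M1 + M2: |B| = |B(M1)| * |B(M2)|.
|B(U(6,13))| = C(13,6) = 1716.
|B(U(3,8))| = C(8,3) = 56.
Total bases = 1716 * 56 = 96096.

96096


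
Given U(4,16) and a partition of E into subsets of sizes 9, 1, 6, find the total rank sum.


r(Ai) = min(|Ai|, 4) for each part.
Sum = min(9,4) + min(1,4) + min(6,4)
    = 4 + 1 + 4
    = 9.

9


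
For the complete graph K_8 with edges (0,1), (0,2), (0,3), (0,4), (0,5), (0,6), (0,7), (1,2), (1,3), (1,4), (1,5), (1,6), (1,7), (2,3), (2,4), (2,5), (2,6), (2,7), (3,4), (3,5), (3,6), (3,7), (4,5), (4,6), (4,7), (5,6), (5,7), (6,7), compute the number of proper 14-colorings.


P(K_8, k) = k(k-1)(k-2)...(k-7).
P(14) = (14) * (13) * (12) * (11) * (10) * (9) * (8) * (7) = 121080960.

121080960


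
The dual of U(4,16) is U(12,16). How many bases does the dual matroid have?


The dual of U(r,n) is U(n-r, n) = U(12,16).
Bases of U(12,16) are all (12)-element subsets.
|B(M*)| = C(16,12) = 16! / (12! * 4!) = 1820.

1820


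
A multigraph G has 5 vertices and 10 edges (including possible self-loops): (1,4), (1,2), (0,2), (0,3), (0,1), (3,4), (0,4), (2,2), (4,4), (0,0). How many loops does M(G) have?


In a graphic matroid, a loop is a self-loop edge (u,u) with rank 0.
Examining all 10 edges for self-loops...
Self-loops found: (2,2), (4,4), (0,0)
Number of loops = 3.

3


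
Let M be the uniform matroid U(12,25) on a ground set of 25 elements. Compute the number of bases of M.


Bases of U(12,25) are all 12-element subsets of the 25-element ground set.
Number of bases = C(25,12).
C(25,12) = 25! / (12! * 13!) = 5200300.

5200300


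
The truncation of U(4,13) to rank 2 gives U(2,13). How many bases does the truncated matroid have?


Truncating U(4,13) to rank 2 gives U(2,13).
Bases of U(2,13) are all 2-element subsets of 13 elements.
Number of bases = C(13,2) = (13 * 12) / (1 * 2) = 78.

78


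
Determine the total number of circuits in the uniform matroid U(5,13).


In U(5,13), circuits are the (6)-element subsets.
Any set of 6 elements is dependent, and removing any one element gives
an independent set of size 5, so it is a minimal dependent set.
Number of circuits = C(13,6) = 13! / (6! * 7!) = 1716.

1716


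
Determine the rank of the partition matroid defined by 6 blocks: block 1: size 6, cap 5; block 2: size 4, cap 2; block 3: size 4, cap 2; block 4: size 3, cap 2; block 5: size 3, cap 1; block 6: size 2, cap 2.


Rank of a partition matroid = sum of min(|Si|, ci) for each block.
= min(6,5) + min(4,2) + min(4,2) + min(3,2) + min(3,1) + min(2,2)
= 5 + 2 + 2 + 2 + 1 + 2
= 14.

14


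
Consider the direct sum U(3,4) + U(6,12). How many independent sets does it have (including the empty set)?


For a direct sum, |I(M1+M2)| = |I(M1)| * |I(M2)|.
|I(U(3,4))| = sum C(4,k) for k=0..3 = 15.
|I(U(6,12))| = sum C(12,k) for k=0..6 = 2510.
Total = 15 * 2510 = 37650.

37650


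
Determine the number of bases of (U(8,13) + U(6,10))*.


(M1+M2)* = M1* + M2*.
M1* = U(5,13), bases: C(13,5) = 1287.
M2* = U(4,10), bases: C(10,4) = 210.
|B(M*)| = 1287 * 210 = 270270.

270270


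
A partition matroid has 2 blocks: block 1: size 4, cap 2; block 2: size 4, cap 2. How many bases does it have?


A basis picks exactly ci elements from block i.
Number of bases = product of C(|Si|, ci).
= C(4,2) * C(4,2)
= 6 * 6
= 36.

36


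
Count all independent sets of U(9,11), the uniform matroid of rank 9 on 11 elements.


Independent sets of U(9,11) are all subsets of size <= 9.
Count = C(11,0) + C(11,1) + C(11,2) + C(11,3) + C(11,4) + C(11,5) + C(11,6) + C(11,7) + C(11,8) + C(11,9)
     = 1 + 11 + 55 + 165 + 330 + 462 + 462 + 330 + 165 + 55
     = 2036.

2036


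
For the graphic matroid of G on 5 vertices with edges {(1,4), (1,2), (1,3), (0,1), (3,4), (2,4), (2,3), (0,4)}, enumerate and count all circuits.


A circuit in a graphic matroid = edge set of a simple cycle.
G has 5 vertices and 8 edges.
Enumerating all minimal edge subsets forming cycles...
Total circuits found: 12.

12


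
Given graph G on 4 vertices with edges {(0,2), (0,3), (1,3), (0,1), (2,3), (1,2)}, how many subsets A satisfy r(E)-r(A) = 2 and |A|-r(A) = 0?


R(x,y) = sum over A in 2^E of x^(r(E)-r(A)) * y^(|A|-r(A)).
G has 4 vertices, 6 edges. r(E) = 3.
Enumerate all 2^6 = 64 subsets.
Count subsets with r(E)-r(A)=2 and |A|-r(A)=0: 6.

6


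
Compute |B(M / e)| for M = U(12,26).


Contracting e from U(12,26) gives U(11,25).
Bases of U(11,25) = C(25,11) = 25! / (11! * 14!) = 4457400.

4457400


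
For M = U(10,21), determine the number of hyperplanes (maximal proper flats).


Hyperplanes of U(10,21) are flats of rank 9.
In a uniform matroid, these are exactly the (9)-element subsets.
Count = (21 choose 9) = 293930.

293930


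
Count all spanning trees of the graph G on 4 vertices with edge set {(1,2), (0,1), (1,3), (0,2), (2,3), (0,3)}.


By Kirchhoff's matrix tree theorem, the number of spanning trees equals
the determinant of any cofactor of the Laplacian matrix L.
G has 4 vertices and 6 edges.
Computing the (3 x 3) cofactor determinant gives 16.

16


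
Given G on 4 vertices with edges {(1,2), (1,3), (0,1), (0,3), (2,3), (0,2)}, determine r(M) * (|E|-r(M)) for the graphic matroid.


r(M) = |V| - c = 4 - 1 = 3.
nullity = |E| - r(M) = 6 - 3 = 3.
Product = 3 * 3 = 9.

9


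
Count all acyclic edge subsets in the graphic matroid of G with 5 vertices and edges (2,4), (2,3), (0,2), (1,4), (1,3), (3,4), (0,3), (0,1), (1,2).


An independent set in a graphic matroid is an acyclic edge subset.
G has 5 vertices and 9 edges.
Enumerate all 2^9 = 512 subsets, checking for acyclicity.
Total independent sets = 198.

198


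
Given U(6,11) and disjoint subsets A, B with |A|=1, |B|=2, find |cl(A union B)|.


|A union B| = 1 + 2 = 3 (disjoint).
In U(6,11), cl(S) = S if |S| < 6, else cl(S) = E.
Since 3 < 6, cl(A union B) = A union B.
|cl(A union B)| = 3.

3


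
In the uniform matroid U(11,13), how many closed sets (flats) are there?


Flats of U(11,13): every subset of size < 11 is a flat, plus E itself.
Count = C(13,0) + C(13,1) + C(13,2) + C(13,3) + C(13,4) + C(13,5) + C(13,6) + C(13,7) + C(13,8) + C(13,9) + C(13,10) + 1
     = 1 + 13 + 78 + 286 + 715 + 1287 + 1716 + 1716 + 1287 + 715 + 286 + 1
     = 8101.

8101


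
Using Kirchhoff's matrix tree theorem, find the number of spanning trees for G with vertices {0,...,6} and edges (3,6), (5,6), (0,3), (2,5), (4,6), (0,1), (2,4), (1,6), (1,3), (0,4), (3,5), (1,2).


By Kirchhoff's matrix tree theorem, the number of spanning trees equals
the determinant of any cofactor of the Laplacian matrix L.
G has 7 vertices and 12 edges.
Computing the (6 x 6) cofactor determinant gives 400.

400


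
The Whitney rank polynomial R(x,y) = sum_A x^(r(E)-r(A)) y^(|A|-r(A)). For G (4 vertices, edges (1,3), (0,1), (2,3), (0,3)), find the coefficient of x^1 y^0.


R(x,y) = sum over A in 2^E of x^(r(E)-r(A)) * y^(|A|-r(A)).
G has 4 vertices, 4 edges. r(E) = 3.
Enumerate all 2^4 = 16 subsets.
Count subsets with r(E)-r(A)=1 and |A|-r(A)=0: 6.

6


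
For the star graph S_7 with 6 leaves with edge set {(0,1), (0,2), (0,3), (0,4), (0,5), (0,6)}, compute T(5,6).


A star on 7 vertices is a tree with 6 edges.
T(x,y) = x^(6) for any tree.
T(5,6) = 5^6 = 15625.

15625


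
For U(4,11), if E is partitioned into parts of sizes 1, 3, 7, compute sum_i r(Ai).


r(Ai) = min(|Ai|, 4) for each part.
Sum = min(1,4) + min(3,4) + min(7,4)
    = 1 + 3 + 4
    = 8.

8


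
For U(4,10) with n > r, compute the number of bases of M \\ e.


Deleting e from U(4,10) gives U(4,9) since n > r.
Bases of U(4,9) = C(9,4) = (9 * 8 * 7 * 6) / (1 * 2 * 3 * 4) = 126.

126


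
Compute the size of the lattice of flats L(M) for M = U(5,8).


Flats of U(5,8): every subset of size < 5 is a flat, plus E itself.
Count = (8 choose 0) + (8 choose 1) + (8 choose 2) + (8 choose 3) + (8 choose 4) + 1
     = 1 + 8 + 28 + 56 + 70 + 1
     = 164.

164


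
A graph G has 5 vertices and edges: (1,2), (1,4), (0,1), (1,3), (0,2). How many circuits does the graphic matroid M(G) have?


A circuit in a graphic matroid = edge set of a simple cycle.
G has 5 vertices and 5 edges.
Enumerating all minimal edge subsets forming cycles...
Total circuits found: 1.

1
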